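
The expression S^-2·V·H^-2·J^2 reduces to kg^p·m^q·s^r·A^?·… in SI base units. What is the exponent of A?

-1

S = kg⁻¹·m⁻²·s³·A².
So S⁻² = kg²·m⁴·s⁻⁶·A⁻⁴.
V = kg·m²·s⁻³·A⁻¹.
H = kg·m²·s⁻²·A⁻².
So H⁻² = kg⁻²·m⁻⁴·s⁴·A⁴.
J = kg·m²·s⁻².
So J² = kg²·m⁴·s⁻⁴.
Combining: S⁻²·V·H⁻²·J² = (kg²·m⁴·s⁻⁶·A⁻⁴) · (kg·m²·s⁻³·A⁻¹) · (kg⁻²·m⁻⁴·s⁴·A⁴) · (kg²·m⁴·s⁻⁴) = kg³·m⁶·s⁻⁹·A⁻¹.
The exponent of A is -1.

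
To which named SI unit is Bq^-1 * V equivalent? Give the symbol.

Bq = s⁻¹.
So Bq⁻¹ = s.
V = kg·m²·s⁻³·A⁻¹.
Combining: Bq⁻¹·V = s · (kg·m²·s⁻³·A⁻¹) = kg·m²·s⁻²·A⁻¹.
kg·m²·s⁻²·A⁻¹ is the base-SI form of the weber.

Wb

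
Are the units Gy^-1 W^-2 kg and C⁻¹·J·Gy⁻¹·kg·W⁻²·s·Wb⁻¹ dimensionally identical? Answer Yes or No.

Yes

Left side:
  Gy = J/kg (absorbed dose = energy per mass),
      = m²·s⁻².
  So Gy⁻¹ = m⁻²·s².
  W = J/s (power = energy per time),
      = kg·m²·s⁻³.
  So W⁻² = kg⁻²·m⁻⁴·s⁶.
  Combining: Gy⁻¹·W⁻²·kg = (m⁻²·s²) · (kg⁻²·m⁻⁴·s⁶) · kg = kg⁻¹·m⁻⁶·s⁸.
Right side:
  C = A·s = s·A (charge = current × time).
  So C⁻¹ = s⁻¹·A⁻¹.
  J = N·m (work = force × distance),
      = kg·m²·s⁻².
  Gy = J/kg (absorbed dose = energy per mass),
      = m²·s⁻².
  So Gy⁻¹ = m⁻²·s².
  W = J/s (power = energy per time),
      = kg·m²·s⁻³.
  So W⁻² = kg⁻²·m⁻⁴·s⁶.
  Wb = V·s (flux: a volt is a weber per second),
      = kg·m²·s⁻²·A⁻¹.
  So Wb⁻¹ = kg⁻¹·m⁻²·s²·A.
  Combining: C⁻¹·J·Gy⁻¹·kg·W⁻²·s·Wb⁻¹ = (s⁻¹·A⁻¹) · (kg·m²·s⁻²) · (m⁻²·s²) · kg · (kg⁻²·m⁻⁴·s⁶) · s · (kg⁻¹·m⁻²·s²·A) = kg⁻¹·m⁻⁶·s⁸.
Both reduce to kg⁻¹·m⁻⁶·s⁸.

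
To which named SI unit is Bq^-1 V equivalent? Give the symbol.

Bq = s⁻¹.
So Bq⁻¹ = s.
V = kg·m²·s⁻³·A⁻¹.
Combining: Bq⁻¹·V = s · (kg·m²·s⁻³·A⁻¹) = kg·m²·s⁻²·A⁻¹.
kg·m²·s⁻²·A⁻¹ is the base-SI form of the weber.

Wb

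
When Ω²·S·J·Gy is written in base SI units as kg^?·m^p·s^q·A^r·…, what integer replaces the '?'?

2

Ω = kg·m²·s⁻³·A⁻².
So Ω² = kg²·m⁴·s⁻⁶·A⁻⁴.
S = kg⁻¹·m⁻²·s³·A².
J = kg·m²·s⁻².
Gy = m²·s⁻².
Combining: Ω²·S·J·Gy = (kg²·m⁴·s⁻⁶·A⁻⁴) · (kg⁻¹·m⁻²·s³·A²) · (kg·m²·s⁻²) · (m²·s⁻²) = kg²·m⁶·s⁻⁷·A⁻².
The exponent of kg is 2.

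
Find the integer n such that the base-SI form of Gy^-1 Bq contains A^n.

Gy = m²·s⁻².
So Gy⁻¹ = m⁻²·s².
Bq = s⁻¹.
Combining: Gy⁻¹·Bq = (m⁻²·s²) · s⁻¹ = m⁻²·s.
The exponent of A is 0.

0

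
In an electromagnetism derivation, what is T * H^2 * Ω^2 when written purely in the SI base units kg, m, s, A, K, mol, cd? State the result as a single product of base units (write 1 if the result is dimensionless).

kg⁵·m⁸·s⁻¹²·A⁻⁹

T = kg·s⁻²·A⁻¹.
H = kg·m²·s⁻²·A⁻².
So H² = kg²·m⁴·s⁻⁴·A⁻⁴.
Ω = kg·m²·s⁻³·A⁻².
So Ω² = kg²·m⁴·s⁻⁶·A⁻⁴.
Combining: T·H²·Ω² = (kg·s⁻²·A⁻¹) · (kg²·m⁴·s⁻⁴·A⁻⁴) · (kg²·m⁴·s⁻⁶·A⁻⁴) = kg⁵·m⁸·s⁻¹²·A⁻⁹.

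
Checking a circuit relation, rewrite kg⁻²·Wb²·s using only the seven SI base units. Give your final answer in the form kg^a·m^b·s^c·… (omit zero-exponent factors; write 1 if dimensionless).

Wb = kg·m²·s⁻²·A⁻¹.
So Wb² = kg²·m⁴·s⁻⁴·A⁻².
Combining: kg⁻²·Wb²·s = kg⁻² · (kg²·m⁴·s⁻⁴·A⁻²) · s = m⁴·s⁻³·A⁻².

m⁴·s⁻³·A⁻²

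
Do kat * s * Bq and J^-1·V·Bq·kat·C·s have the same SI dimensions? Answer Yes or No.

Left side:
  kat = s⁻¹·mol.
  Bq = s⁻¹.
  Combining: kat·s·Bq = (s⁻¹·mol) · s · s⁻¹ = s⁻¹·mol.
Right side:
  J = N·m (work = force × distance),
      = kg·m²·s⁻².
  So J⁻¹ = kg⁻¹·m⁻²·s².
  V = W/A (potential = power per current),
      = kg·m²·s⁻³·A⁻¹.
  Bq = 1/s = s⁻¹ (activity is decays per second).
  kat = mol/s = s⁻¹·mol (catalytic activity).
  C = A·s = s·A (charge = current × time).
  Combining: J⁻¹·V·Bq·kat·C·s = (kg⁻¹·m⁻²·s²) · (kg·m²·s⁻³·A⁻¹) · s⁻¹ · (s⁻¹·mol) · (s·A) · s = s⁻¹·mol.
Both reduce to s⁻¹·mol.

Yes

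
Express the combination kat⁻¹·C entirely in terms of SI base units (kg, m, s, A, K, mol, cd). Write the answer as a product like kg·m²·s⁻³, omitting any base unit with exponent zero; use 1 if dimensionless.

kat = s⁻¹·mol.
So kat⁻¹ = s·mol⁻¹.
C = s·A.
Combining: kat⁻¹·C = (s·mol⁻¹) · (s·A) = s²·A·mol⁻¹.

s²·A·mol⁻¹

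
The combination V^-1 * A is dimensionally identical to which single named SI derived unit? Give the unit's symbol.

V = kg·m²·s⁻³·A⁻¹.
So V⁻¹ = kg⁻¹·m⁻²·s³·A.
Combining: V⁻¹·A = (kg⁻¹·m⁻²·s³·A) · A = kg⁻¹·m⁻²·s³·A².
kg⁻¹·m⁻²·s³·A² is the base-SI form of the siemens.

S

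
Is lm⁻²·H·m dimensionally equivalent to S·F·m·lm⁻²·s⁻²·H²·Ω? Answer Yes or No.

Left side:
  lm = cd·sr = cd (luminous flux; sr is dimensionless).
  So lm⁻² = cd⁻².
  H = Wb/A (inductance = flux per current),
      = kg·m²·s⁻²·A⁻².
  Combining: lm⁻²·H·m = cd⁻² · (kg·m²·s⁻²·A⁻²) · m = kg·m³·s⁻²·A⁻²·cd⁻².
Right side:
  S = kg⁻¹·m⁻²·s³·A².
  F = kg⁻¹·m⁻²·s⁴·A².
  lm = cd.
  So lm⁻² = cd⁻².
  H = kg·m²·s⁻²·A⁻².
  So H² = kg²·m⁴·s⁻⁴·A⁻⁴.
  Ω = kg·m²·s⁻³·A⁻².
  Combining: S·F·m·lm⁻²·s⁻²·H²·Ω = (kg⁻¹·m⁻²·s³·A²) · (kg⁻¹·m⁻²·s⁴·A²) · m · cd⁻² · s⁻² · (kg²·m⁴·s⁻⁴·A⁻⁴) · (kg·m²·s⁻³·A⁻²) = kg·m³·s⁻²·A⁻²·cd⁻².
Both reduce to kg·m³·s⁻²·A⁻²·cd⁻².

Yes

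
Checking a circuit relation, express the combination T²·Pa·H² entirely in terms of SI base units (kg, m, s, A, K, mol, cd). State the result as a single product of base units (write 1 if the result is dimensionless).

T = kg·s⁻²·A⁻¹.
So T² = kg²·s⁻⁴·A⁻².
Pa = kg·m⁻¹·s⁻².
H = kg·m²·s⁻²·A⁻².
So H² = kg²·m⁴·s⁻⁴·A⁻⁴.
Combining: T²·Pa·H² = (kg²·s⁻⁴·A⁻²) · (kg·m⁻¹·s⁻²) · (kg²·m⁴·s⁻⁴·A⁻⁴) = kg⁵·m³·s⁻¹⁰·A⁻⁶.

kg⁵·m³·s⁻¹⁰·A⁻⁶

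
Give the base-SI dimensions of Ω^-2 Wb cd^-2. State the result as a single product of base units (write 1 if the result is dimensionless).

kg⁻¹·m⁻²·s⁴·A³·cd⁻²

Ω = V/A (resistance = voltage per current),
    = kg·m²·s⁻³·A⁻².
So Ω⁻² = kg⁻²·m⁻⁴·s⁶·A⁴.
Wb = V·s (flux: a volt is a weber per second),
    = kg·m²·s⁻²·A⁻¹.
Combining: Ω⁻²·Wb·cd⁻² = (kg⁻²·m⁻⁴·s⁶·A⁴) · (kg·m²·s⁻²·A⁻¹) · cd⁻² = kg⁻¹·m⁻²·s⁴·A³·cd⁻².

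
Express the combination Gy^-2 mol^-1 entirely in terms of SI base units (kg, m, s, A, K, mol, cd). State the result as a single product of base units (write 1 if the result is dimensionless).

m⁻⁴·s⁴·mol⁻¹

Gy = m²·s⁻².
So Gy⁻² = m⁻⁴·s⁴.
Combining: Gy⁻²·mol⁻¹ = (m⁻⁴·s⁴) · mol⁻¹ = m⁻⁴·s⁴·mol⁻¹.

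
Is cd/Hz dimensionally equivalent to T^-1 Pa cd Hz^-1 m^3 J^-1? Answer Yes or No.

No

Left side:
  Hz = 1/s = s⁻¹ (frequency is cycles per second).
  So Hz⁻¹ = s.
  Combining: Hz⁻¹·cd = s · cd = s·cd.
Right side:
  T = Wb/m² (flux density = flux per area),
      = kg·s⁻²·A⁻¹.
  So T⁻¹ = kg⁻¹·s²·A.
  Pa = N/m² (pressure = force per area),
      = kg·m⁻¹·s⁻².
  Hz = 1/s = s⁻¹ (frequency is cycles per second).
  So Hz⁻¹ = s.
  J = N·m (work = force × distance),
      = kg·m²·s⁻².
  So J⁻¹ = kg⁻¹·m⁻²·s².
  Combining: T⁻¹·Pa·cd·Hz⁻¹·m³·J⁻¹ = (kg⁻¹·s²·A) · (kg·m⁻¹·s⁻²) · cd · s · m³ · (kg⁻¹·m⁻²·s²) = kg⁻¹·s³·A·cd.
Left is s·cd; right is kg⁻¹·s³·A·cd — different.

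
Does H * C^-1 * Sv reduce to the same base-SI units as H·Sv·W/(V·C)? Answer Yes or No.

Left side:
  H = kg·m²·s⁻²·A⁻².
  C = s·A.
  So C⁻¹ = s⁻¹·A⁻¹.
  Sv = m²·s⁻².
  Combining: H·C⁻¹·Sv = (kg·m²·s⁻²·A⁻²) · (s⁻¹·A⁻¹) · (m²·s⁻²) = kg·m⁴·s⁻⁵·A⁻³.
Right side:
  H = kg·m²·s⁻²·A⁻².
  V = kg·m²·s⁻³·A⁻¹.
  So V⁻¹ = kg⁻¹·m⁻²·s³·A.
  C = s·A.
  So C⁻¹ = s⁻¹·A⁻¹.
  Sv = m²·s⁻².
  W = kg·m²·s⁻³.
  Combining: H·V⁻¹·C⁻¹·Sv·W = (kg·m²·s⁻²·A⁻²) · (kg⁻¹·m⁻²·s³·A) · (s⁻¹·A⁻¹) · (m²·s⁻²) · (kg·m²·s⁻³) = kg·m⁴·s⁻⁵·A⁻².
Left is kg·m⁴·s⁻⁵·A⁻³; right is kg·m⁴·s⁻⁵·A⁻² — different.

No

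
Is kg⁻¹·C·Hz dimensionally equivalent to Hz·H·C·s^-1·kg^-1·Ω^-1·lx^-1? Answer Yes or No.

Left side:
  C = s·A.
  Hz = s⁻¹.
  Combining: kg⁻¹·C·Hz = kg⁻¹ · (s·A) · s⁻¹ = kg⁻¹·A.
Right side:
  Hz = 1/s = s⁻¹ (frequency is cycles per second).
  H = Wb/A (inductance = flux per current),
      = kg·m²·s⁻²·A⁻².
  C = A·s = s·A (charge = current × time).
  Ω = V/A (resistance = voltage per current),
      = kg·m²·s⁻³·A⁻².
  So Ω⁻¹ = kg⁻¹·m⁻²·s³·A².
  lx = lm/m² (illuminance = luminous flux per area),
      = m⁻²·cd.
  So lx⁻¹ = m²·cd⁻¹.
  Combining: Hz·H·C·s⁻¹·kg⁻¹·Ω⁻¹·lx⁻¹ = s⁻¹ · (kg·m²·s⁻²·A⁻²) · (s·A) · s⁻¹ · kg⁻¹ · (kg⁻¹·m⁻²·s³·A²) · (m²·cd⁻¹) = kg⁻¹·m²·A·cd⁻¹.
Left is kg⁻¹·A; right is kg⁻¹·m²·A·cd⁻¹ — different.

No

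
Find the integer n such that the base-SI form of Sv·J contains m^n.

Sv = J/kg (equivalent dose = energy per mass),
    = m²·s⁻².
J = N·m (work = force × distance),
    = kg·m²·s⁻².
Combining: Sv·J = (m²·s⁻²) · (kg·m²·s⁻²) = kg·m⁴·s⁻⁴.
The exponent of m is 4.

4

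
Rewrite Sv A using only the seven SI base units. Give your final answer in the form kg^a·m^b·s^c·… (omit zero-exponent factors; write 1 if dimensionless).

Sv = J/kg (equivalent dose = energy per mass),
    = m²·s⁻².
Combining: Sv·A = (m²·s⁻²) · A = m²·s⁻²·A.

m²·s⁻²·A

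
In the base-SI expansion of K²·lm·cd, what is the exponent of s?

lm = cd.
Combining: K²·lm·cd = K² · cd · cd = K²·cd².
The exponent of s is 0.

0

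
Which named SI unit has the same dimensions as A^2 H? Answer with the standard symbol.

J

H = Wb/A (inductance = flux per current),
    = kg·m²·s⁻²·A⁻².
Combining: A²·H = A² · (kg·m²·s⁻²·A⁻²) = kg·m²·s⁻².
kg·m²·s⁻² is the base-SI form of the joule.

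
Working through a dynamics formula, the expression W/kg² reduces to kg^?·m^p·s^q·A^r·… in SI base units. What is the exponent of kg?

-1

W = kg·m²·s⁻³.
Combining: kg⁻²·W = kg⁻² · (kg·m²·s⁻³) = kg⁻¹·m²·s⁻³.
The exponent of kg is -1.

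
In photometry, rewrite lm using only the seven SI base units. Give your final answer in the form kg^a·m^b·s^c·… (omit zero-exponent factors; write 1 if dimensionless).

cd

lm = cd·sr = cd (luminous flux; sr is dimensionless).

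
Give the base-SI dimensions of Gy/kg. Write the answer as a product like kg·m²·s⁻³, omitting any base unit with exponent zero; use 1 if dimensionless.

Gy = J/kg (absorbed dose = energy per mass),
    = m²·s⁻².
Combining: Gy·kg⁻¹ = (m²·s⁻²) · kg⁻¹ = kg⁻¹·m²·s⁻².

kg⁻¹·m²·s⁻²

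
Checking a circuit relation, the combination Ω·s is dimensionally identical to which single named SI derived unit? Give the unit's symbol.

Ω = kg·m²·s⁻³·A⁻².
Combining: Ω·s = (kg·m²·s⁻³·A⁻²) · s = kg·m²·s⁻²·A⁻².
kg·m²·s⁻²·A⁻² is the base-SI form of the henry.

H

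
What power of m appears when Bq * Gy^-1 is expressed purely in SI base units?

Bq = s⁻¹.
Gy = m²·s⁻².
So Gy⁻¹ = m⁻²·s².
Combining: Bq·Gy⁻¹ = s⁻¹ · (m⁻²·s²) = m⁻²·s.
The exponent of m is -2.

-2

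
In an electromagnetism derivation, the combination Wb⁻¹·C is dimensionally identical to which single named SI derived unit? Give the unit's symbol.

S

Wb = V·s (flux: a volt is a weber per second),
    = kg·m²·s⁻²·A⁻¹.
So Wb⁻¹ = kg⁻¹·m⁻²·s²·A.
C = A·s = s·A (charge = current × time).
Combining: Wb⁻¹·C = (kg⁻¹·m⁻²·s²·A) · (s·A) = kg⁻¹·m⁻²·s³·A².
kg⁻¹·m⁻²·s³·A² is the base-SI form of the siemens.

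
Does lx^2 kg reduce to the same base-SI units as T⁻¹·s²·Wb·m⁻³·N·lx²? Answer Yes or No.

Yes

Left side:
  lx = lm/m² (illuminance = luminous flux per area),
      = m⁻²·cd.
  So lx² = m⁻⁴·cd².
  Combining: lx²·kg = (m⁻⁴·cd²) · kg = kg·m⁻⁴·cd².
Right side:
  T = Wb/m² (flux density = flux per area),
      = kg·s⁻²·A⁻¹.
  So T⁻¹ = kg⁻¹·s²·A.
  Wb = V·s (flux: a volt is a weber per second),
      = kg·m²·s⁻²·A⁻¹.
  N = kg·m/s² = kg·m·s⁻² (force = mass × acceleration).
  lx = lm/m² (illuminance = luminous flux per area),
      = m⁻²·cd.
  So lx² = m⁻⁴·cd².
  Combining: T⁻¹·s²·Wb·m⁻³·N·lx² = (kg⁻¹·s²·A) · s² · (kg·m²·s⁻²·A⁻¹) · m⁻³ · (kg·m·s⁻²) · (m⁻⁴·cd²) = kg·m⁻⁴·cd².
Both reduce to kg·m⁻⁴·cd².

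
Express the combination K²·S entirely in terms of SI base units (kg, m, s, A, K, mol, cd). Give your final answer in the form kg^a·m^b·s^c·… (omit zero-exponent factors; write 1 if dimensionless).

kg⁻¹·m⁻²·s³·A²·K²

S = 1/Ω (conductance is reciprocal resistance),
    = kg⁻¹·m⁻²·s³·A².
Combining: K²·S = K² · (kg⁻¹·m⁻²·s³·A²) = kg⁻¹·m⁻²·s³·A²·K².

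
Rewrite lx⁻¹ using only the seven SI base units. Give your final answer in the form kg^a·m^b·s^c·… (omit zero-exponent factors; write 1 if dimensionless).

lx = m⁻²·cd.
So lx⁻¹ = m²·cd⁻¹.

m²·cd⁻¹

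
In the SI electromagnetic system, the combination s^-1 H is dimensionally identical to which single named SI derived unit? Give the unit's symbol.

H = kg·m²·s⁻²·A⁻².
Combining: s⁻¹·H = s⁻¹ · (kg·m²·s⁻²·A⁻²) = kg·m²·s⁻³·A⁻².
kg·m²·s⁻³·A⁻² is the base-SI form of the ohm.

Ω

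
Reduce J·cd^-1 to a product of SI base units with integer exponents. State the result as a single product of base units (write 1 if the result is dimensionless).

kg·m²·s⁻²·cd⁻¹

J = N·m (work = force × distance),
    = kg·m²·s⁻².
Combining: J·cd⁻¹ = (kg·m²·s⁻²) · cd⁻¹ = kg·m²·s⁻²·cd⁻¹.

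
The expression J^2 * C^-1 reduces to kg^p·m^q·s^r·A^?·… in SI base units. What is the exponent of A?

-1

J = kg·m²·s⁻².
So J² = kg²·m⁴·s⁻⁴.
C = s·A.
So C⁻¹ = s⁻¹·A⁻¹.
Combining: J²·C⁻¹ = (kg²·m⁴·s⁻⁴) · (s⁻¹·A⁻¹) = kg²·m⁴·s⁻⁵·A⁻¹.
The exponent of A is -1.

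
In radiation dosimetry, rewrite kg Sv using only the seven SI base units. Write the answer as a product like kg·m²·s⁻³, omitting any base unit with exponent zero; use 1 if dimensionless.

kg·m²·s⁻²

Sv = m²·s⁻².
Combining: kg·Sv = kg · (m²·s⁻²) = kg·m²·s⁻².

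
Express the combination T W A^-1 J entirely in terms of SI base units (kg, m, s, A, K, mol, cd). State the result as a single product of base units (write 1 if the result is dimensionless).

T = Wb/m² (flux density = flux per area),
    = kg·s⁻²·A⁻¹.
W = J/s (power = energy per time),
    = kg·m²·s⁻³.
J = N·m (work = force × distance),
    = kg·m²·s⁻².
Combining: T·W·A⁻¹·J = (kg·s⁻²·A⁻¹) · (kg·m²·s⁻³) · A⁻¹ · (kg·m²·s⁻²) = kg³·m⁴·s⁻⁷·A⁻².

kg³·m⁴·s⁻⁷·A⁻²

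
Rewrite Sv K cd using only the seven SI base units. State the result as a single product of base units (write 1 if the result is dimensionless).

Sv = J/kg (equivalent dose = energy per mass),
    = m²·s⁻².
Combining: Sv·K·cd = (m²·s⁻²) · K · cd = m²·s⁻²·K·cd.

m²·s⁻²·K·cd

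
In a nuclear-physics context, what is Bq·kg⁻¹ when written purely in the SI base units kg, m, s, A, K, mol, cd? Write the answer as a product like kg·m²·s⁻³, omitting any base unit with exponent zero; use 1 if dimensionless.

kg⁻¹·s⁻¹

Bq = 1/s = s⁻¹ (activity is decays per second).
Combining: Bq·kg⁻¹ = s⁻¹ · kg⁻¹ = kg⁻¹·s⁻¹.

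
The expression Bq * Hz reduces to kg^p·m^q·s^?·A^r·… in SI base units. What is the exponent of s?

Bq = 1/s = s⁻¹ (activity is decays per second).
Hz = 1/s = s⁻¹ (frequency is cycles per second).
Combining: Bq·Hz = s⁻¹ · s⁻¹ = s⁻².
The exponent of s is -2.

-2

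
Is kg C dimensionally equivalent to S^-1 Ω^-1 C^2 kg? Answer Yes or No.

No

Left side:
  C = A·s = s·A (charge = current × time).
  Combining: kg·C = kg · (s·A) = kg·s·A.
Right side:
  S = 1/Ω (conductance is reciprocal resistance),
      = kg⁻¹·m⁻²·s³·A².
  So S⁻¹ = kg·m²·s⁻³·A⁻².
  Ω = V/A (resistance = voltage per current),
      = kg·m²·s⁻³·A⁻².
  So Ω⁻¹ = kg⁻¹·m⁻²·s³·A².
  C = A·s = s·A (charge = current × time).
  So C² = s²·A².
  Combining: S⁻¹·Ω⁻¹·C²·kg = (kg·m²·s⁻³·A⁻²) · (kg⁻¹·m⁻²·s³·A²) · (s²·A²) · kg = kg·s²·A².
Left is kg·s·A; right is kg·s²·A² — different.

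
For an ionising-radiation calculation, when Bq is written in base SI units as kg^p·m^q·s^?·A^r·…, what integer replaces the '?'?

Bq = 1/s = s⁻¹ (activity is decays per second).
The exponent of s is -1.

-1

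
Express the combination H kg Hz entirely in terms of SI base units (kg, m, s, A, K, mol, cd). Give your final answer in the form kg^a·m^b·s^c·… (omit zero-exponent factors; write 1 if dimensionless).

H = kg·m²·s⁻²·A⁻².
Hz = s⁻¹.
Combining: H·kg·Hz = (kg·m²·s⁻²·A⁻²) · kg · s⁻¹ = kg²·m²·s⁻³·A⁻².

kg²·m²·s⁻³·A⁻²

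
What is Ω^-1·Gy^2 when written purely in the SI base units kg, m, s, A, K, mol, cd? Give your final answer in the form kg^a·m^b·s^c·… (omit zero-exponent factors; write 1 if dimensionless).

Ω = V/A (resistance = voltage per current),
    = kg·m²·s⁻³·A⁻².
So Ω⁻¹ = kg⁻¹·m⁻²·s³·A².
Gy = J/kg (absorbed dose = energy per mass),
    = m²·s⁻².
So Gy² = m⁴·s⁻⁴.
Combining: Ω⁻¹·Gy² = (kg⁻¹·m⁻²·s³·A²) · (m⁴·s⁻⁴) = kg⁻¹·m²·s⁻¹·A².

kg⁻¹·m²·s⁻¹·A²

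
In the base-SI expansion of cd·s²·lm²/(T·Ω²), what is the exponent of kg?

-3

lm = cd·sr = cd (luminous flux; sr is dimensionless).
So lm² = cd².
T = Wb/m² (flux density = flux per area),
    = kg·s⁻²·A⁻¹.
So T⁻¹ = kg⁻¹·s²·A.
Ω = V/A (resistance = voltage per current),
    = kg·m²·s⁻³·A⁻².
So Ω⁻² = kg⁻²·m⁻⁴·s⁶·A⁴.
Combining: cd·s²·lm²·T⁻¹·Ω⁻² = cd · s² · cd² · (kg⁻¹·s²·A) · (kg⁻²·m⁻⁴·s⁶·A⁴) = kg⁻³·m⁻⁴·s¹⁰·A⁵·cd³.
The exponent of kg is -3.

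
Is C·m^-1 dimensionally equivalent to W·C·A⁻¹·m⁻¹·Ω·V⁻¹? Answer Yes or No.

Left side:
  C = A·s = s·A (charge = current × time).
  Combining: C·m⁻¹ = (s·A) · m⁻¹ = m⁻¹·s·A.
Right side:
  W = J/s (power = energy per time),
      = kg·m²·s⁻³.
  C = A·s = s·A (charge = current × time).
  Ω = V/A (resistance = voltage per current),
      = kg·m²·s⁻³·A⁻².
  V = W/A (potential = power per current),
      = kg·m²·s⁻³·A⁻¹.
  So V⁻¹ = kg⁻¹·m⁻²·s³·A.
  Combining: W·C·A⁻¹·m⁻¹·Ω·V⁻¹ = (kg·m²·s⁻³) · (s·A) · A⁻¹ · m⁻¹ · (kg·m²·s⁻³·A⁻²) · (kg⁻¹·m⁻²·s³·A) = kg·m·s⁻²·A⁻¹.
Left is m⁻¹·s·A; right is kg·m·s⁻²·A⁻¹ — different.

No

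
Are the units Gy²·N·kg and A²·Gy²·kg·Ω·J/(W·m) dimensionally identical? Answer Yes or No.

Left side:
  Gy = J/kg (absorbed dose = energy per mass),
      = m²·s⁻².
  So Gy² = m⁴·s⁻⁴.
  N = kg·m/s² = kg·m·s⁻² (force = mass × acceleration).
  Combining: Gy²·N·kg = (m⁴·s⁻⁴) · (kg·m·s⁻²) · kg = kg²·m⁵·s⁻⁶.
Right side:
  Gy = J/kg (absorbed dose = energy per mass),
      = m²·s⁻².
  So Gy² = m⁴·s⁻⁴.
  W = J/s (power = energy per time),
      = kg·m²·s⁻³.
  So W⁻¹ = kg⁻¹·m⁻²·s³.
  Ω = V/A (resistance = voltage per current),
      = kg·m²·s⁻³·A⁻².
  J = N·m (work = force × distance),
      = kg·m²·s⁻².
  Combining: A²·Gy²·W⁻¹·kg·Ω·J·m⁻¹ = A² · (m⁴·s⁻⁴) · (kg⁻¹·m⁻²·s³) · kg · (kg·m²·s⁻³·A⁻²) · (kg·m²·s⁻²) · m⁻¹ = kg²·m⁵·s⁻⁶.
Both reduce to kg²·m⁵·s⁻⁶.

Yes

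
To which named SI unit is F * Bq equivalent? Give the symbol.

S

F = C/V (capacitance = charge per voltage),
    = A·s/(kg·m²·s⁻³·A⁻¹) (substituting C and V),
    = kg⁻¹·m⁻²·s⁴·A².
Bq = 1/s = s⁻¹ (activity is decays per second).
Combining: F·Bq = (kg⁻¹·m⁻²·s⁴·A²) · s⁻¹ = kg⁻¹·m⁻²·s³·A².
kg⁻¹·m⁻²·s³·A² is the base-SI form of the siemens.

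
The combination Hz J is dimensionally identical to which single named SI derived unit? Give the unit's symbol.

Hz = s⁻¹.
J = kg·m²·s⁻².
Combining: Hz·J = s⁻¹ · (kg·m²·s⁻²) = kg·m²·s⁻³.
kg·m²·s⁻³ is the base-SI form of the watt.

W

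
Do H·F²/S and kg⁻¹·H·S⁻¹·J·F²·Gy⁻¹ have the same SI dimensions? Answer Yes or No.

Yes

Left side:
  S = 1/Ω (conductance is reciprocal resistance),
      = kg⁻¹·m⁻²·s³·A².
  So S⁻¹ = kg·m²·s⁻³·A⁻².
  H = Wb/A (inductance = flux per current),
      = kg·m²·s⁻²·A⁻².
  F = C/V (capacitance = charge per voltage),
      = A·s/(kg·m²·s⁻³·A⁻¹) (substituting C and V),
      = kg⁻¹·m⁻²·s⁴·A².
  So F² = kg⁻²·m⁻⁴·s⁸·A⁴.
  Combining: S⁻¹·H·F² = (kg·m²·s⁻³·A⁻²) · (kg·m²·s⁻²·A⁻²) · (kg⁻²·m⁻⁴·s⁸·A⁴) = s³.
Right side:
  H = kg·m²·s⁻²·A⁻².
  S = kg⁻¹·m⁻²·s³·A².
  So S⁻¹ = kg·m²·s⁻³·A⁻².
  J = kg·m²·s⁻².
  F = kg⁻¹·m⁻²·s⁴·A².
  So F² = kg⁻²·m⁻⁴·s⁸·A⁴.
  Gy = m²·s⁻².
  So Gy⁻¹ = m⁻²·s².
  Combining: kg⁻¹·H·S⁻¹·J·F²·Gy⁻¹ = kg⁻¹ · (kg·m²·s⁻²·A⁻²) · (kg·m²·s⁻³·A⁻²) · (kg·m²·s⁻²) · (kg⁻²·m⁻⁴·s⁸·A⁴) · (m⁻²·s²) = s³.
Both reduce to s³.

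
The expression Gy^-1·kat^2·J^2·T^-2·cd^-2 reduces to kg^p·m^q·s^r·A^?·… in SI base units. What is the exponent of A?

Gy = m²·s⁻².
So Gy⁻¹ = m⁻²·s².
kat = s⁻¹·mol.
So kat² = s⁻²·mol².
J = kg·m²·s⁻².
So J² = kg²·m⁴·s⁻⁴.
T = kg·s⁻²·A⁻¹.
So T⁻² = kg⁻²·s⁴·A².
Combining: Gy⁻¹·kat²·J²·T⁻²·cd⁻² = (m⁻²·s²) · (s⁻²·mol²) · (kg²·m⁴·s⁻⁴) · (kg⁻²·s⁴·A²) · cd⁻² = m²·A²·mol²·cd⁻².
The exponent of A is 2.

2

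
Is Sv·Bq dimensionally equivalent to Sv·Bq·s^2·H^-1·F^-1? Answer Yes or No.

Yes

Left side:
  Sv = J/kg (equivalent dose = energy per mass),
      = m²·s⁻².
  Bq = 1/s = s⁻¹ (activity is decays per second).
  Combining: Sv·Bq = (m²·s⁻²) · s⁻¹ = m²·s⁻³.
Right side:
  Sv = J/kg (equivalent dose = energy per mass),
      = m²·s⁻².
  Bq = 1/s = s⁻¹ (activity is decays per second).
  H = Wb/A (inductance = flux per current),
      = kg·m²·s⁻²·A⁻².
  So H⁻¹ = kg⁻¹·m⁻²·s²·A².
  F = C/V (capacitance = charge per voltage),
      = A·s/(kg·m²·s⁻³·A⁻¹) (substituting C and V),
      = kg⁻¹·m⁻²·s⁴·A².
  So F⁻¹ = kg·m²·s⁻⁴·A⁻².
  Combining: Sv·Bq·s²·H⁻¹·F⁻¹ = (m²·s⁻²) · s⁻¹ · s² · (kg⁻¹·m⁻²·s²·A²) · (kg·m²·s⁻⁴·A⁻²) = m²·s⁻³.
Both reduce to m²·s⁻³.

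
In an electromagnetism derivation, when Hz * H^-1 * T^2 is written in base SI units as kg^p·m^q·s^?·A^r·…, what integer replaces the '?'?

Hz = 1/s = s⁻¹ (frequency is cycles per second).
H = Wb/A (inductance = flux per current),
    = kg·m²·s⁻²·A⁻².
So H⁻¹ = kg⁻¹·m⁻²·s²·A².
T = Wb/m² (flux density = flux per area),
    = kg·s⁻²·A⁻¹.
So T² = kg²·s⁻⁴·A⁻².
Combining: Hz·H⁻¹·T² = s⁻¹ · (kg⁻¹·m⁻²·s²·A²) · (kg²·s⁻⁴·A⁻²) = kg·m⁻²·s⁻³.
The exponent of s is -3.

-3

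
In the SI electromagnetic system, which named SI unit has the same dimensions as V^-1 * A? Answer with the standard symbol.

S

V = W/A (potential = power per current),
    = kg·m²·s⁻³·A⁻¹.
So V⁻¹ = kg⁻¹·m⁻²·s³·A.
Combining: V⁻¹·A = (kg⁻¹·m⁻²·s³·A) · A = kg⁻¹·m⁻²·s³·A².
kg⁻¹·m⁻²·s³·A² is the base-SI form of the siemens.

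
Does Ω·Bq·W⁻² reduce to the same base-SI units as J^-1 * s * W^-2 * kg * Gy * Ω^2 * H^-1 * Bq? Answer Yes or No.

Yes

Left side:
  Ω = V/A (resistance = voltage per current),
      = kg·m²·s⁻³·A⁻².
  Bq = 1/s = s⁻¹ (activity is decays per second).
  W = J/s (power = energy per time),
      = kg·m²·s⁻³.
  So W⁻² = kg⁻²·m⁻⁴·s⁶.
  Combining: Ω·Bq·W⁻² = (kg·m²·s⁻³·A⁻²) · s⁻¹ · (kg⁻²·m⁻⁴·s⁶) = kg⁻¹·m⁻²·s²·A⁻².
Right side:
  J = kg·m²·s⁻².
  So J⁻¹ = kg⁻¹·m⁻²·s².
  W = kg·m²·s⁻³.
  So W⁻² = kg⁻²·m⁻⁴·s⁶.
  Gy = m²·s⁻².
  Ω = kg·m²·s⁻³·A⁻².
  So Ω² = kg²·m⁴·s⁻⁶·A⁻⁴.
  H = kg·m²·s⁻²·A⁻².
  So H⁻¹ = kg⁻¹·m⁻²·s²·A².
  Bq = s⁻¹.
  Combining: J⁻¹·s·W⁻²·kg·Gy·Ω²·H⁻¹·Bq = (kg⁻¹·m⁻²·s²) · s · (kg⁻²·m⁻⁴·s⁶) · kg · (m²·s⁻²) · (kg²·m⁴·s⁻⁶·A⁻⁴) · (kg⁻¹·m⁻²·s²·A²) · s⁻¹ = kg⁻¹·m⁻²·s²·A⁻².
Both reduce to kg⁻¹·m⁻²·s²·A⁻².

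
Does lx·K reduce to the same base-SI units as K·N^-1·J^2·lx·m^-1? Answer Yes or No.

Left side:
  lx = lm/m² (illuminance = luminous flux per area),
      = m⁻²·cd.
  Combining: lx·K = (m⁻²·cd) · K = m⁻²·K·cd.
Right side:
  N = kg·m·s⁻².
  So N⁻¹ = kg⁻¹·m⁻¹·s².
  J = kg·m²·s⁻².
  So J² = kg²·m⁴·s⁻⁴.
  lx = m⁻²·cd.
  Combining: K·N⁻¹·J²·lx·m⁻¹ = K · (kg⁻¹·m⁻¹·s²) · (kg²·m⁴·s⁻⁴) · (m⁻²·cd) · m⁻¹ = kg·s⁻²·K·cd.
Left is m⁻²·K·cd; right is kg·s⁻²·K·cd — different.

No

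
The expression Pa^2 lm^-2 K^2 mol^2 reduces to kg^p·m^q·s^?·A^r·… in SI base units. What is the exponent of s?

Pa = N/m² (pressure = force per area),
    = kg·m⁻¹·s⁻².
So Pa² = kg²·m⁻²·s⁻⁴.
lm = cd·sr = cd (luminous flux; sr is dimensionless).
So lm⁻² = cd⁻².
Combining: Pa²·lm⁻²·K²·mol² = (kg²·m⁻²·s⁻⁴) · cd⁻² · K² · mol² = kg²·m⁻²·s⁻⁴·K²·mol²·cd⁻².
The exponent of s is -4.

-4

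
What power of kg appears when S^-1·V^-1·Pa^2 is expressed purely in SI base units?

S = kg⁻¹·m⁻²·s³·A².
So S⁻¹ = kg·m²·s⁻³·A⁻².
V = kg·m²·s⁻³·A⁻¹.
So V⁻¹ = kg⁻¹·m⁻²·s³·A.
Pa = kg·m⁻¹·s⁻².
So Pa² = kg²·m⁻²·s⁻⁴.
Combining: S⁻¹·V⁻¹·Pa² = (kg·m²·s⁻³·A⁻²) · (kg⁻¹·m⁻²·s³·A) · (kg²·m⁻²·s⁻⁴) = kg²·m⁻²·s⁻⁴·A⁻¹.
The exponent of kg is 2.

2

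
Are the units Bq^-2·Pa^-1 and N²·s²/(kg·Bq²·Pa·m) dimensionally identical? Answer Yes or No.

No

Left side:
  Bq = s⁻¹.
  So Bq⁻² = s².
  Pa = kg·m⁻¹·s⁻².
  So Pa⁻¹ = kg⁻¹·m·s².
  Combining: Bq⁻²·Pa⁻¹ = s² · (kg⁻¹·m·s²) = kg⁻¹·m·s⁴.
Right side:
  N = kg·m/s² = kg·m·s⁻² (force = mass × acceleration).
  So N² = kg²·m²·s⁻⁴.
  Bq = 1/s = s⁻¹ (activity is decays per second).
  So Bq⁻² = s².
  Pa = N/m² (pressure = force per area),
      = kg·m⁻¹·s⁻².
  So Pa⁻¹ = kg⁻¹·m·s².
  Combining: kg⁻¹·N²·s²·Bq⁻²·Pa⁻¹·m⁻¹ = kg⁻¹ · (kg²·m²·s⁻⁴) · s² · s² · (kg⁻¹·m·s²) · m⁻¹ = m²·s².
Left is kg⁻¹·m·s⁴; right is m²·s² — different.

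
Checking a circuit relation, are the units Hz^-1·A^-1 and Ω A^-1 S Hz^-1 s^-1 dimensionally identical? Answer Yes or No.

Left side:
  Hz = 1/s = s⁻¹ (frequency is cycles per second).
  So Hz⁻¹ = s.
  Combining: Hz⁻¹·A⁻¹ = s · A⁻¹ = s·A⁻¹.
Right side:
  Ω = V/A (resistance = voltage per current),
      = kg·m²·s⁻³·A⁻².
  S = 1/Ω (conductance is reciprocal resistance),
      = kg⁻¹·m⁻²·s³·A².
  Hz = 1/s = s⁻¹ (frequency is cycles per second).
  So Hz⁻¹ = s.
  Combining: Ω·A⁻¹·S·Hz⁻¹·s⁻¹ = (kg·m²·s⁻³·A⁻²) · A⁻¹ · (kg⁻¹·m⁻²·s³·A²) · s · s⁻¹ = A⁻¹.
Left is s·A⁻¹; right is A⁻¹ — different.

No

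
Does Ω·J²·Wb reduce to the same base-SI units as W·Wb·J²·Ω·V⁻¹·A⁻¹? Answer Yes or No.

Left side:
  Ω = V/A (resistance = voltage per current),
      = kg·m²·s⁻³·A⁻².
  J = N·m (work = force × distance),
      = kg·m²·s⁻².
  So J² = kg²·m⁴·s⁻⁴.
  Wb = V·s (flux: a volt is a weber per second),
      = kg·m²·s⁻²·A⁻¹.
  Combining: Ω·J²·Wb = (kg·m²·s⁻³·A⁻²) · (kg²·m⁴·s⁻⁴) · (kg·m²·s⁻²·A⁻¹) = kg⁴·m⁸·s⁻⁹·A⁻³.
Right side:
  W = kg·m²·s⁻³.
  Wb = kg·m²·s⁻²·A⁻¹.
  J = kg·m²·s⁻².
  So J² = kg²·m⁴·s⁻⁴.
  Ω = kg·m²·s⁻³·A⁻².
  V = kg·m²·s⁻³·A⁻¹.
  So V⁻¹ = kg⁻¹·m⁻²·s³·A.
  Combining: W·Wb·J²·Ω·V⁻¹·A⁻¹ = (kg·m²·s⁻³) · (kg·m²·s⁻²·A⁻¹) · (kg²·m⁴·s⁻⁴) · (kg·m²·s⁻³·A⁻²) · (kg⁻¹·m⁻²·s³·A) · A⁻¹ = kg⁴·m⁸·s⁻⁹·A⁻³.
Both reduce to kg⁴·m⁸·s⁻⁹·A⁻³.

Yes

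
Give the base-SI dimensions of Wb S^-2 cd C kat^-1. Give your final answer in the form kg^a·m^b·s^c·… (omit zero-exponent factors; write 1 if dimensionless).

Wb = kg·m²·s⁻²·A⁻¹.
S = kg⁻¹·m⁻²·s³·A².
So S⁻² = kg²·m⁴·s⁻⁶·A⁻⁴.
C = s·A.
kat = s⁻¹·mol.
So kat⁻¹ = s·mol⁻¹.
Combining: Wb·S⁻²·cd·C·kat⁻¹ = (kg·m²·s⁻²·A⁻¹) · (kg²·m⁴·s⁻⁶·A⁻⁴) · cd · (s·A) · (s·mol⁻¹) = kg³·m⁶·s⁻⁶·A⁻⁴·mol⁻¹·cd.

kg³·m⁶·s⁻⁶·A⁻⁴·mol⁻¹·cd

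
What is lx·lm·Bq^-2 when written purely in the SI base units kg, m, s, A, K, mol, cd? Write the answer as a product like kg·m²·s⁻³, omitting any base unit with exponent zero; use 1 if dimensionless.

m⁻²·s²·cd²

lx = lm/m² (illuminance = luminous flux per area),
    = m⁻²·cd.
lm = cd·sr = cd (luminous flux; sr is dimensionless).
Bq = 1/s = s⁻¹ (activity is decays per second).
So Bq⁻² = s².
Combining: lx·lm·Bq⁻² = (m⁻²·cd) · cd · s² = m⁻²·s²·cd².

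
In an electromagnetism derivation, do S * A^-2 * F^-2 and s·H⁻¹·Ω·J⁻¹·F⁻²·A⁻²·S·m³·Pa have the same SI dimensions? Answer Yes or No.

Left side:
  S = 1/Ω (conductance is reciprocal resistance),
      = kg⁻¹·m⁻²·s³·A².
  F = C/V (capacitance = charge per voltage),
      = A·s/(kg·m²·s⁻³·A⁻¹) (substituting C and V),
      = kg⁻¹·m⁻²·s⁴·A².
  So F⁻² = kg²·m⁴·s⁻⁸·A⁻⁴.
  Combining: S·A⁻²·F⁻² = (kg⁻¹·m⁻²·s³·A²) · A⁻² · (kg²·m⁴·s⁻⁸·A⁻⁴) = kg·m²·s⁻⁵·A⁻⁴.
Right side:
  H = Wb/A (inductance = flux per current),
      = kg·m²·s⁻²·A⁻².
  So H⁻¹ = kg⁻¹·m⁻²·s²·A².
  Ω = V/A (resistance = voltage per current),
      = kg·m²·s⁻³·A⁻².
  J = N·m (work = force × distance),
      = kg·m²·s⁻².
  So J⁻¹ = kg⁻¹·m⁻²·s².
  F = C/V (capacitance = charge per voltage),
      = A·s/(kg·m²·s⁻³·A⁻¹) (substituting C and V),
      = kg⁻¹·m⁻²·s⁴·A².
  So F⁻² = kg²·m⁴·s⁻⁸·A⁻⁴.
  S = 1/Ω (conductance is reciprocal resistance),
      = kg⁻¹·m⁻²·s³·A².
  Pa = N/m² (pressure = force per area),
      = kg·m⁻¹·s⁻².
  Combining: s·H⁻¹·Ω·J⁻¹·F⁻²·A⁻²·S·m³·Pa = s · (kg⁻¹·m⁻²·s²·A²) · (kg·m²·s⁻³·A⁻²) · (kg⁻¹·m⁻²·s²) · (kg²·m⁴·s⁻⁸·A⁻⁴) · A⁻² · (kg⁻¹·m⁻²·s³·A²) · m³ · (kg·m⁻¹·s⁻²) = kg·m²·s⁻⁵·A⁻⁴.
Both reduce to kg·m²·s⁻⁵·A⁻⁴.

Yes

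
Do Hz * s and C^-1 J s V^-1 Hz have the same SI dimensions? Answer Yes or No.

Yes

Left side:
  Hz = 1/s = s⁻¹ (frequency is cycles per second).
  Combining: Hz·s = s⁻¹ · s = 1.
Right side:
  C = A·s = s·A (charge = current × time).
  So C⁻¹ = s⁻¹·A⁻¹.
  J = N·m (work = force × distance),
      = kg·m²·s⁻².
  V = W/A (potential = power per current),
      = kg·m²·s⁻³·A⁻¹.
  So V⁻¹ = kg⁻¹·m⁻²·s³·A.
  Hz = 1/s = s⁻¹ (frequency is cycles per second).
  Combining: C⁻¹·J·s·V⁻¹·Hz = (s⁻¹·A⁻¹) · (kg·m²·s⁻²) · s · (kg⁻¹·m⁻²·s³·A) · s⁻¹ = 1.
Both reduce to 1.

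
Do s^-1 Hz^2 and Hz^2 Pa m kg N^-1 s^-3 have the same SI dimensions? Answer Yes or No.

No

Left side:
  Hz = 1/s = s⁻¹ (frequency is cycles per second).
  So Hz² = s⁻².
  Combining: s⁻¹·Hz² = s⁻¹ · s⁻² = s⁻³.
Right side:
  Hz = s⁻¹.
  So Hz² = s⁻².
  Pa = kg·m⁻¹·s⁻².
  N = kg·m·s⁻².
  So N⁻¹ = kg⁻¹·m⁻¹·s².
  Combining: Hz²·Pa·m·kg·N⁻¹·s⁻³ = s⁻² · (kg·m⁻¹·s⁻²) · m · kg · (kg⁻¹·m⁻¹·s²) · s⁻³ = kg·m⁻¹·s⁻⁵.
Left is s⁻³; right is kg·m⁻¹·s⁻⁵ — different.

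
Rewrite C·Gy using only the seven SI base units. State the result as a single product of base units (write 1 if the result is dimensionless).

C = s·A.
Gy = m²·s⁻².
Combining: C·Gy = (s·A) · (m²·s⁻²) = m²·s⁻¹·A.

m²·s⁻¹·A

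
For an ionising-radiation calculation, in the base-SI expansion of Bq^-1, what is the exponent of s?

1

Bq = 1/s = s⁻¹ (activity is decays per second).
So Bq⁻¹ = s.
The exponent of s is 1.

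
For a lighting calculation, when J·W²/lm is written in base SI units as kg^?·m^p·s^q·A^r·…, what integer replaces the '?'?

3

J = N·m (work = force × distance),
    = kg·m²·s⁻².
W = J/s (power = energy per time),
    = kg·m²·s⁻³.
So W² = kg²·m⁴·s⁻⁶.
lm = cd·sr = cd (luminous flux; sr is dimensionless).
So lm⁻¹ = cd⁻¹.
Combining: J·W²·lm⁻¹ = (kg·m²·s⁻²) · (kg²·m⁴·s⁻⁶) · cd⁻¹ = kg³·m⁶·s⁻⁸·cd⁻¹.
The exponent of kg is 3.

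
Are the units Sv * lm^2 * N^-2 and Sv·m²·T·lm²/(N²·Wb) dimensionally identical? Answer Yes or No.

Left side:
  Sv = J/kg (equivalent dose = energy per mass),
      = m²·s⁻².
  lm = cd·sr = cd (luminous flux; sr is dimensionless).
  So lm² = cd².
  N = kg·m/s² = kg·m·s⁻² (force = mass × acceleration).
  So N⁻² = kg⁻²·m⁻²·s⁴.
  Combining: Sv·lm²·N⁻² = (m²·s⁻²) · cd² · (kg⁻²·m⁻²·s⁴) = kg⁻²·s²·cd².
Right side:
  N = kg·m·s⁻².
  So N⁻² = kg⁻²·m⁻²·s⁴.
  Sv = m²·s⁻².
  T = kg·s⁻²·A⁻¹.
  Wb = kg·m²·s⁻²·A⁻¹.
  So Wb⁻¹ = kg⁻¹·m⁻²·s²·A.
  lm = cd.
  So lm² = cd².
  Combining: N⁻²·Sv·m²·T·Wb⁻¹·lm² = (kg⁻²·m⁻²·s⁴) · (m²·s⁻²) · m² · (kg·s⁻²·A⁻¹) · (kg⁻¹·m⁻²·s²·A) · cd² = kg⁻²·s²·cd².
Both reduce to kg⁻²·s²·cd².

Yes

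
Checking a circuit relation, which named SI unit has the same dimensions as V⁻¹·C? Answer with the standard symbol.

F

V = kg·m²·s⁻³·A⁻¹.
So V⁻¹ = kg⁻¹·m⁻²·s³·A.
C = s·A.
Combining: V⁻¹·C = (kg⁻¹·m⁻²·s³·A) · (s·A) = kg⁻¹·m⁻²·s⁴·A².
kg⁻¹·m⁻²·s⁴·A² is the base-SI form of the farad.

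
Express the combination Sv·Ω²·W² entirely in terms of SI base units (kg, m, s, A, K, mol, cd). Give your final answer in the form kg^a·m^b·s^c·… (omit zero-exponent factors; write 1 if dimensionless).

kg⁴·m¹⁰·s⁻¹⁴·A⁻⁴

Sv = J/kg (equivalent dose = energy per mass),
    = m²·s⁻².
Ω = V/A (resistance = voltage per current),
    = kg·m²·s⁻³·A⁻².
So Ω² = kg²·m⁴·s⁻⁶·A⁻⁴.
W = J/s (power = energy per time),
    = kg·m²·s⁻³.
So W² = kg²·m⁴·s⁻⁶.
Combining: Sv·Ω²·W² = (m²·s⁻²) · (kg²·m⁴·s⁻⁶·A⁻⁴) · (kg²·m⁴·s⁻⁶) = kg⁴·m¹⁰·s⁻¹⁴·A⁻⁴.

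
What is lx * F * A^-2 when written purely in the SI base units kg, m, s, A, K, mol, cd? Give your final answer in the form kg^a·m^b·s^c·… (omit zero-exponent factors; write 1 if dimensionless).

kg⁻¹·m⁻⁴·s⁴·cd

lx = lm/m² (illuminance = luminous flux per area),
    = m⁻²·cd.
F = C/V (capacitance = charge per voltage),
    = A·s/(kg·m²·s⁻³·A⁻¹) (substituting C and V),
    = kg⁻¹·m⁻²·s⁴·A².
Combining: lx·F·A⁻² = (m⁻²·cd) · (kg⁻¹·m⁻²·s⁴·A²) · A⁻² = kg⁻¹·m⁻⁴·s⁴·cd.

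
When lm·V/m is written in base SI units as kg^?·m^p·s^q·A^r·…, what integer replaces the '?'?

lm = cd·sr = cd (luminous flux; sr is dimensionless).
V = W/A (potential = power per current),
    = kg·m²·s⁻³·A⁻¹.
Combining: lm·m⁻¹·V = cd · m⁻¹ · (kg·m²·s⁻³·A⁻¹) = kg·m·s⁻³·A⁻¹·cd.
The exponent of kg is 1.

1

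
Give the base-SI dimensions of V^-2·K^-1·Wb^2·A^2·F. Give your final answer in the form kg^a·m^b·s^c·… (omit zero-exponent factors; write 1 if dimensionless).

V = W/A (potential = power per current),
    = kg·m²·s⁻³·A⁻¹.
So V⁻² = kg⁻²·m⁻⁴·s⁶·A².
Wb = V·s (flux: a volt is a weber per second),
    = kg·m²·s⁻²·A⁻¹.
So Wb² = kg²·m⁴·s⁻⁴·A⁻².
F = C/V (capacitance = charge per voltage),
    = A·s/(kg·m²·s⁻³·A⁻¹) (substituting C and V),
    = kg⁻¹·m⁻²·s⁴·A².
Combining: V⁻²·K⁻¹·Wb²·A²·F = (kg⁻²·m⁻⁴·s⁶·A²) · K⁻¹ · (kg²·m⁴·s⁻⁴·A⁻²) · A² · (kg⁻¹·m⁻²·s⁴·A²) = kg⁻¹·m⁻²·s⁶·A⁴·K⁻¹.

kg⁻¹·m⁻²·s⁶·A⁴·K⁻¹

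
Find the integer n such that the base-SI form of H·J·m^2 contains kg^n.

H = kg·m²·s⁻²·A⁻².
J = kg·m²·s⁻².
Combining: H·J·m² = (kg·m²·s⁻²·A⁻²) · (kg·m²·s⁻²) · m² = kg²·m⁶·s⁻⁴·A⁻².
The exponent of kg is 2.

2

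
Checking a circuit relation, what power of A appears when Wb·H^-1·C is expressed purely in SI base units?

2

Wb = V·s (flux: a volt is a weber per second),
    = kg·m²·s⁻²·A⁻¹.
H = Wb/A (inductance = flux per current),
    = kg·m²·s⁻²·A⁻².
So H⁻¹ = kg⁻¹·m⁻²·s²·A².
C = A·s = s·A (charge = current × time).
Combining: Wb·H⁻¹·C = (kg·m²·s⁻²·A⁻¹) · (kg⁻¹·m⁻²·s²·A²) · (s·A) = s·A².
The exponent of A is 2.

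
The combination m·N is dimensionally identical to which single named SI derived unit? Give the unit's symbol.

J

N = kg·m/s² = kg·m·s⁻² (force = mass × acceleration).
Combining: m·N = m · (kg·m·s⁻²) = kg·m²·s⁻².
kg·m²·s⁻² is the base-SI form of the joule.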